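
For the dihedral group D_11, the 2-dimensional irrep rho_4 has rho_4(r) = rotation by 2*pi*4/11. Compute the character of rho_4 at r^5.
chi_{rho_4}(r^5) = 2*cos(2*pi*4*5/11) = 2*cos(4*pi/11)

Proof sketch: rho_4(r^5) is rotation by angle 2*pi*4*5/11, whose trace is 2*cos(2*pi*4*5/11) = 2*cos(4*pi/11).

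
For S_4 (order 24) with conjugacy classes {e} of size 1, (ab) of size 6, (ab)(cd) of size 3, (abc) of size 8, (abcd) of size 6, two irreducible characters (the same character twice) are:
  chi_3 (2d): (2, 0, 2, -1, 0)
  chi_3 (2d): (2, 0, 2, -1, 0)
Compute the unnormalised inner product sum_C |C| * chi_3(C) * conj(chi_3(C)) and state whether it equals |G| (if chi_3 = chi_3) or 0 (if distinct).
Sum = 24 = |G| = 24; so <chi_3, chi_3> = 1 (norm-1 confirms irreducibility).

Proof sketch: Compute term by term over conjugacy classes (|C| * chi_3(C) * conj(chi_3(C))):
  1*(2)*conj(2) + 6*(0)*conj(0) + 3*(2)*conj(2) + 8*(-1)*conj(-1) + 6*(0)*conj(0)
  = (4) + (0) + (12) + (8) + (0)
  = 24.
Dividing by |G| = 24 gives 24/24 = 1, matching the row-orthogonality relation <chi_3, chi_3> = [chi_3 = chi_3].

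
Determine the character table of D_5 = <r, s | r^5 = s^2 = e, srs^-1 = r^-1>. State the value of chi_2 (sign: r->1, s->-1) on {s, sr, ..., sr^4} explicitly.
Conjugacy classes: {e} of size 1, {r^1, r^4} of size 2, {r^2, r^3} of size 2, {s, sr, ..., sr^4} of size 5.
Character table:
  irrep \ class              {e} (size 1)  {r^1, r^4} (size 2)  {r^2, r^3} (size 2)  {s, sr, ..., sr^4} (size 5)
  chi_1 (triv)               1             1                    1                    1                          
  chi_2 (sign: r->1, s->-1)  1             1                    1                    -1                         
  chi_3 (2d, j=1)            2             -1/2 + sqrt(5)/2     -sqrt(5)/2 - 1/2     0                          
  chi_4 (2d, j=2)            2             -sqrt(5)/2 - 1/2     -1/2 + sqrt(5)/2     0                          

Spot check: chi_2 (sign: r->1, s->-1) on {s, sr, ..., sr^4} = -1.

Proof sketch: D_5 has order 2*5 = 10 with 4 conjugacy classes, hence 4 irreducibles. Sum of squared dims 1 + 1 + 4 + 4 = 10 = |G|. Linear characters come from the abelianisation; the 2-dimensional irreps have character r^k -> 2*cos(2*pi*j*k/5), reflections -> 0.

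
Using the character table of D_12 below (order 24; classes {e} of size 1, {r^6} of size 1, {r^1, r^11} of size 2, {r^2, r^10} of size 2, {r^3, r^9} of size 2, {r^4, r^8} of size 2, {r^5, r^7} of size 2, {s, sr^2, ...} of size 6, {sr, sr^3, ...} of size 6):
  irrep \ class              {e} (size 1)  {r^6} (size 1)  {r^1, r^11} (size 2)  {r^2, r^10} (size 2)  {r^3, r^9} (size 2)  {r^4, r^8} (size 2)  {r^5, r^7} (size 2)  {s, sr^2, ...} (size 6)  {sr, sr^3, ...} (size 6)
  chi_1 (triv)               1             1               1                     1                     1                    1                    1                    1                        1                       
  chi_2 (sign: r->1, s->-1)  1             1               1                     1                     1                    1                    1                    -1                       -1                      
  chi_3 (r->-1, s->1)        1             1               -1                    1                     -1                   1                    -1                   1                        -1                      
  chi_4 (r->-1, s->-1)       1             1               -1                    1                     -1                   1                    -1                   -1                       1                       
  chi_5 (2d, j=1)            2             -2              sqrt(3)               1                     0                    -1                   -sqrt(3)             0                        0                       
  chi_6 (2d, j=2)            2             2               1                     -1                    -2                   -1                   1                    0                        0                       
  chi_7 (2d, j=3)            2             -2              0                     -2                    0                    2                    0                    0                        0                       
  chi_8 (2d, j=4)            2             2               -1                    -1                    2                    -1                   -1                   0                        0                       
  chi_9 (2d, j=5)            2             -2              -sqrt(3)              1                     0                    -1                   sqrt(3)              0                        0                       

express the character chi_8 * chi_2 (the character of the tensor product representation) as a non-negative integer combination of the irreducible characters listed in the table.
chi_8 tensor chi_2 = chi_8 (all other irreducibles have multiplicity 0).

Why: The character of a tensor product is the pointwise product (chi_8 * chi_2)(C) = chi_8(C) * chi_2(C):
  {e}: (2)*(1), {r^6}: (2)*(1), {r^1, r^11}: (-1)*(1), {r^2, r^10}: (-1)*(1), {r^3, r^9}: (2)*(1), {r^4, r^8}: (-1)*(1), {r^5, r^7}: (-1)*(1), {s, sr^2, ...}: (0)*(-1), {sr, sr^3, ...}: (0)*(-1)
so (chi_8 * chi_2) takes values
  {e} -> 2, {r^6} -> 2, {r^1, r^11} -> -1, {r^2, r^10} -> -1, {r^3, r^9} -> 2, {r^4, r^8} -> -1, {r^5, r^7} -> -1, {s, sr^2, ...} -> 0, {sr, sr^3, ...} -> 0.
Now take the inner product of this character with each irreducible chi from the table, <chi_8*chi_2, chi> = (1/24) sum_C |C| (chi_8*chi_2)(C) conj(chi(C)):
  <chi_8*chi_2, chi_1> = (1/24)[1*(2)*conj(1) + 1*(2)*conj(1) + 2*(-1)*conj(1) + 2*(-1)*conj(1) + 2*(2)*conj(1) + 2*(-1)*conj(1) + 2*(-1)*conj(1) + 6*(0)*conj(1) + 6*(0)*conj(1)]
      = (1/24)[(2) + (2) + (-2) + (-2) + (4) + (-2) + (-2) + (0) + (0)] = 0/24 = 0
  <chi_8*chi_2, chi_2> = (1/24)[1*(2)*conj(1) + 1*(2)*conj(1) + 2*(-1)*conj(1) + 2*(-1)*conj(1) + 2*(2)*conj(1) + 2*(-1)*conj(1) + 2*(-1)*conj(1) + 6*(0)*conj(-1) + 6*(0)*conj(-1)]
      = (1/24)[(2) + (2) + (-2) + (-2) + (4) + (-2) + (-2) + (0) + (0)] = 0/24 = 0
  <chi_8*chi_2, chi_3> = (1/24)[1*(2)*conj(1) + 1*(2)*conj(1) + 2*(-1)*conj(-1) + 2*(-1)*conj(1) + 2*(2)*conj(-1) + 2*(-1)*conj(1) + 2*(-1)*conj(-1) + 6*(0)*conj(1) + 6*(0)*conj(-1)]
      = (1/24)[(2) + (2) + (2) + (-2) + (-4) + (-2) + (2) + (0) + (0)] = 0/24 = 0
  <chi_8*chi_2, chi_4> = (1/24)[1*(2)*conj(1) + 1*(2)*conj(1) + 2*(-1)*conj(-1) + 2*(-1)*conj(1) + 2*(2)*conj(-1) + 2*(-1)*conj(1) + 2*(-1)*conj(-1) + 6*(0)*conj(-1) + 6*(0)*conj(1)]
      = (1/24)[(2) + (2) + (2) + (-2) + (-4) + (-2) + (2) + (0) + (0)] = 0/24 = 0
  <chi_8*chi_2, chi_5> = (1/24)[1*(2)*conj(2) + 1*(2)*conj(-2) + 2*(-1)*conj(sqrt(3)) + 2*(-1)*conj(1) + 2*(2)*conj(0) + 2*(-1)*conj(-1) + 2*(-1)*conj(-sqrt(3)) + 6*(0)*conj(0) + 6*(0)*conj(0)]
      = (1/24)[(4) + (-4) + (-2*sqrt(3)) + (-2) + (0) + (2) + (2*sqrt(3)) + (0) + (0)] = 0/24 = 0
  <chi_8*chi_2, chi_6> = (1/24)[1*(2)*conj(2) + 1*(2)*conj(2) + 2*(-1)*conj(1) + 2*(-1)*conj(-1) + 2*(2)*conj(-2) + 2*(-1)*conj(-1) + 2*(-1)*conj(1) + 6*(0)*conj(0) + 6*(0)*conj(0)]
      = (1/24)[(4) + (4) + (-2) + (2) + (-8) + (2) + (-2) + (0) + (0)] = 0/24 = 0
  <chi_8*chi_2, chi_7> = (1/24)[1*(2)*conj(2) + 1*(2)*conj(-2) + 2*(-1)*conj(0) + 2*(-1)*conj(-2) + 2*(2)*conj(0) + 2*(-1)*conj(2) + 2*(-1)*conj(0) + 6*(0)*conj(0) + 6*(0)*conj(0)]
      = (1/24)[(4) + (-4) + (0) + (4) + (0) + (-4) + (0) + (0) + (0)] = 0/24 = 0
  <chi_8*chi_2, chi_8> = (1/24)[1*(2)*conj(2) + 1*(2)*conj(2) + 2*(-1)*conj(-1) + 2*(-1)*conj(-1) + 2*(2)*conj(2) + 2*(-1)*conj(-1) + 2*(-1)*conj(-1) + 6*(0)*conj(0) + 6*(0)*conj(0)]
      = (1/24)[(4) + (4) + (2) + (2) + (8) + (2) + (2) + (0) + (0)] = 24/24 = 1
  <chi_8*chi_2, chi_9> = (1/24)[1*(2)*conj(2) + 1*(2)*conj(-2) + 2*(-1)*conj(-sqrt(3)) + 2*(-1)*conj(1) + 2*(2)*conj(0) + 2*(-1)*conj(-1) + 2*(-1)*conj(sqrt(3)) + 6*(0)*conj(0) + 6*(0)*conj(0)]
      = (1/24)[(4) + (-4) + (2*sqrt(3)) + (-2) + (0) + (2) + (-2*sqrt(3)) + (0) + (0)] = 0/24 = 0
Hence the multiplicities are chi_8: 1. Dimension check: dim(chi_8)*dim(chi_2) = 2*1 = 2 and sum (mult * dim) = 1*2 = 2.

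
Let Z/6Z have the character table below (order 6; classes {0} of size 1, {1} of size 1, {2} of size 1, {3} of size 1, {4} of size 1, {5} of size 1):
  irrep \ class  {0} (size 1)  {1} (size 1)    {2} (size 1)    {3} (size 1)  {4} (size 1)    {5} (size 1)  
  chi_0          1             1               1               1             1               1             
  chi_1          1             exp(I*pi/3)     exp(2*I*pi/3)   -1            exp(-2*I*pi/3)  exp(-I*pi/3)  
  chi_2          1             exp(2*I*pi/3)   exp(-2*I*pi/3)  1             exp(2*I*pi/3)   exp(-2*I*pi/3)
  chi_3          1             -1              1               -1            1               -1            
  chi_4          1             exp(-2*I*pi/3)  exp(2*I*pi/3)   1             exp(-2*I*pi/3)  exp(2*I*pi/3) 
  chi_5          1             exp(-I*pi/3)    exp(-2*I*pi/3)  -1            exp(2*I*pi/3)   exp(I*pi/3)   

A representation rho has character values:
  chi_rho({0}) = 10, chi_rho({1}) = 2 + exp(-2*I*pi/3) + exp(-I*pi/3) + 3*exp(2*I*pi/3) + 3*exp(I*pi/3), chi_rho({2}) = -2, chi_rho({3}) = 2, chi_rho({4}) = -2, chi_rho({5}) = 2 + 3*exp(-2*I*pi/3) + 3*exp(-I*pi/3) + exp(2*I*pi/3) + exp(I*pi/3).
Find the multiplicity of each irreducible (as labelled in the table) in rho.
Multiplicities: chi_0: 2, chi_1: 3, chi_2: 3, chi_3: 0, chi_4: 1, chi_5: 1.

Details: Use <chi_rho, chi> = (1/|G|) sum_C |C| * chi_rho(C) * conj(chi(C)) with |G| = 6 for each irreducible chi in the table:
  <chi_rho, chi_0> = (1/6)[1*(10)*conj(1) + 1*(2 + exp(-2*I*pi/3) + exp(-I*pi/3) + 3*exp(2*I*pi/3) + 3*exp(I*pi/3))*conj(1) + 1*(-2)*conj(1) + 1*(2)*conj(1) + 1*(-2)*conj(1) + 1*(2 + 3*exp(-2*I*pi/3) + 3*exp(-I*pi/3) + exp(2*I*pi/3) + exp(I*pi/3))*conj(1)]
      = (1/6)[(10) + (2 + exp(-2*I*pi/3) + exp(-I*pi/3) + 3*exp(2*I*pi/3) + 3*exp(I*pi/3)) + (-2) + (2) + (-2) + (2 + 3*exp(-2*I*pi/3) + 3*exp(-I*pi/3) + exp(2*I*pi/3) + exp(I*pi/3))] = 12/6 = 2
  <chi_rho, chi_1> = (1/6)[1*(10)*conj(1) + 1*(2 + exp(-2*I*pi/3) + exp(-I*pi/3) + 3*exp(2*I*pi/3) + 3*exp(I*pi/3))*conj(exp(I*pi/3)) + 1*(-2)*conj(exp(2*I*pi/3)) + 1*(2)*conj(-1) + 1*(-2)*conj(exp(-2*I*pi/3)) + 1*(2 + 3*exp(-2*I*pi/3) + 3*exp(-I*pi/3) + exp(2*I*pi/3) + exp(I*pi/3))*conj(exp(-I*pi/3))]
      = (1/6)[(10) + (4) + (4 + 2*exp(-2*I*pi/3) + 4*exp(2*I*pi/3)) + (-2) + (4 + 4*exp(-2*I*pi/3) + 2*exp(2*I*pi/3)) + (4)] = 18/6 = 3
  <chi_rho, chi_2> = (1/6)[1*(10)*conj(1) + 1*(2 + exp(-2*I*pi/3) + exp(-I*pi/3) + 3*exp(2*I*pi/3) + 3*exp(I*pi/3))*conj(exp(2*I*pi/3)) + 1*(-2)*conj(exp(-2*I*pi/3)) + 1*(2)*conj(1) + 1*(-2)*conj(exp(2*I*pi/3)) + 1*(2 + 3*exp(-2*I*pi/3) + 3*exp(-I*pi/3) + exp(2*I*pi/3) + exp(I*pi/3))*conj(exp(-2*I*pi/3))]
      = (1/6)[(10) + (2 + 3*exp(-I*pi/3) + 2*exp(-2*I*pi/3) + exp(2*I*pi/3)) + (4 + 4*exp(-2*I*pi/3) + 2*exp(2*I*pi/3)) + (2) + (4 + 2*exp(-2*I*pi/3) + 4*exp(2*I*pi/3)) + (2 + exp(-2*I*pi/3) + 2*exp(2*I*pi/3) + 3*exp(I*pi/3))] = 18/6 = 3
  <chi_rho, chi_3> = (1/6)[1*(10)*conj(1) + 1*(2 + exp(-2*I*pi/3) + exp(-I*pi/3) + 3*exp(2*I*pi/3) + 3*exp(I*pi/3))*conj(-1) + 1*(-2)*conj(1) + 1*(2)*conj(-1) + 1*(-2)*conj(1) + 1*(2 + 3*exp(-2*I*pi/3) + 3*exp(-I*pi/3) + exp(2*I*pi/3) + exp(I*pi/3))*conj(-1)]
      = (1/6)[(10) + (-2 - 3*exp(I*pi/3) - 3*exp(2*I*pi/3) - exp(-I*pi/3) - exp(-2*I*pi/3)) + (-2) + (-2) + (-2) + (-2 - exp(I*pi/3) - exp(2*I*pi/3) - 3*exp(-I*pi/3) - 3*exp(-2*I*pi/3))] = 0/6 = 0
  <chi_rho, chi_4> = (1/6)[1*(10)*conj(1) + 1*(2 + exp(-2*I*pi/3) + exp(-I*pi/3) + 3*exp(2*I*pi/3) + 3*exp(I*pi/3))*conj(exp(-2*I*pi/3)) + 1*(-2)*conj(exp(2*I*pi/3)) + 1*(2)*conj(1) + 1*(-2)*conj(exp(-2*I*pi/3)) + 1*(2 + 3*exp(-2*I*pi/3) + 3*exp(-I*pi/3) + exp(2*I*pi/3) + exp(I*pi/3))*conj(exp(2*I*pi/3))]
      = (1/6)[(10) + (-4) + (4 + 2*exp(-2*I*pi/3) + 4*exp(2*I*pi/3)) + (2) + (4 + 4*exp(-2*I*pi/3) + 2*exp(2*I*pi/3)) + (-4)] = 6/6 = 1
  <chi_rho, chi_5> = (1/6)[1*(10)*conj(1) + 1*(2 + exp(-2*I*pi/3) + exp(-I*pi/3) + 3*exp(2*I*pi/3) + 3*exp(I*pi/3))*conj(exp(-I*pi/3)) + 1*(-2)*conj(exp(-2*I*pi/3)) + 1*(2)*conj(-1) + 1*(-2)*conj(exp(2*I*pi/3)) + 1*(2 + 3*exp(-2*I*pi/3) + 3*exp(-I*pi/3) + exp(2*I*pi/3) + exp(I*pi/3))*conj(exp(I*pi/3))]
      = (1/6)[(10) + (-2 + exp(-I*pi/3) + 2*exp(I*pi/3) + 3*exp(2*I*pi/3)) + (4 + 4*exp(-2*I*pi/3) + 2*exp(2*I*pi/3)) + (-2) + (4 + 2*exp(-2*I*pi/3) + 4*exp(2*I*pi/3)) + (-2 + 3*exp(-2*I*pi/3) + 2*exp(-I*pi/3) + exp(I*pi/3))] = 6/6 = 1
(Exp terms are combined using exp(i*s)*conj(exp(i*t)) = exp(i*(s-t)), and sums of them are collapsed using the identity that for every m > 1 the m distinct m-th roots of unity sum to 0, e.g. 1 + exp(2*I*pi/3) + exp(-2*I*pi/3) = 0.)
Dimension check: dim(rho) = sum (mult * dim) = 2*1 + 3*1 + 3*1 + 0*1 + 1*1 + 1*1 = 10 = chi_rho(e) = 10.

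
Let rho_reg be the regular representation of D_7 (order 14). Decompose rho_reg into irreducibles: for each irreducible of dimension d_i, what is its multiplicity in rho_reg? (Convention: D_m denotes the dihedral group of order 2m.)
Each irreducible V_i of dimension d_i appears with multiplicity d_i, i.e. rho_reg = (direct sum over all irreducibles V_i) d_i V_i. The irreducible dimensions for D_7 are 1, 1, 2, 2, 2: 2 irreducibles of dimension 1, each with multiplicity 1; 3 irreducibles of dimension 2, each with multiplicity 2. Total dimension 2*1*1 + 3*2*2 = 14 = |G|.

Derivation: General theorem: in the regular representation of a finite group G, each irreducible appears with multiplicity equal to its dimension. Check: dim(rho_reg) = sum d_i^2 = 1 + 1 + 4 + 4 + 4 = 14 = |G|.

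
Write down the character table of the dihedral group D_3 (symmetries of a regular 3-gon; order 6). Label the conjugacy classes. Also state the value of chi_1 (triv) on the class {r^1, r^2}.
Conjugacy classes: {e} of size 1, {r^1, r^2} of size 2, {s, sr, ..., sr^2} of size 3.
Character table:
  irrep \ class              {e} (size 1)  {r^1, r^2} (size 2)  {s, sr, ..., sr^2} (size 3)
  chi_1 (triv)               1             1                    1                          
  chi_2 (sign: r->1, s->-1)  1             1                    -1                         
  chi_3 (2d, j=1)            2             -1                   0                          

Spot check: chi_1 (triv) on {r^1, r^2} = 1.

Justification: D_3 has order 2*3 = 6 with 3 conjugacy classes, hence 3 irreducibles. Sum of squared dims 1 + 1 + 4 = 6 = |G|. Linear characters come from the abelianisation; the 2-dimensional irreps have character r^k -> 2*cos(2*pi*j*k/3), reflections -> 0.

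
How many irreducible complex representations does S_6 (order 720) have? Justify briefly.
11

Proof sketch: The number of irreducible complex representations of a finite group equals its number of conjugacy classes. Conjugacy classes in S_6 correspond to cycle types, i.e. partitions of 6; there are p(6) = 11 of them, so S_6 (order 720) has exactly 11 irreducible complex representations.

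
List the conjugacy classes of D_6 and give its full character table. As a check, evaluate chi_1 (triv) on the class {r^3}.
Conjugacy classes: {e} of size 1, {r^3} of size 1, {r^1, r^5} of size 2, {r^2, r^4} of size 2, {s, sr^2, ...} of size 3, {sr, sr^3, ...} of size 3.
Character table:
  irrep \ class              {e} (size 1)  {r^3} (size 1)  {r^1, r^5} (size 2)  {r^2, r^4} (size 2)  {s, sr^2, ...} (size 3)  {sr, sr^3, ...} (size 3)
  chi_1 (triv)               1             1               1                    1                    1                        1                       
  chi_2 (sign: r->1, s->-1)  1             1               1                    1                    -1                       -1                      
  chi_3 (r->-1, s->1)        1             -1              -1                   1                    1                        -1                      
  chi_4 (r->-1, s->-1)       1             -1              -1                   1                    -1                       1                       
  chi_5 (2d, j=1)            2             -2              1                    -1                   0                        0                       
  chi_6 (2d, j=2)            2             2               -1                   -1                   0                        0                       

Spot check: chi_1 (triv) on {r^3} = 1.

Argument: D_6 has order 2*6 = 12 with 6 conjugacy classes, hence 6 irreducibles. Sum of squared dims 1 + 1 + 1 + 1 + 4 + 4 = 12 = |G|. Linear characters come from the abelianisation; the 2-dimensional irreps have character r^k -> 2*cos(2*pi*j*k/6), reflections -> 0.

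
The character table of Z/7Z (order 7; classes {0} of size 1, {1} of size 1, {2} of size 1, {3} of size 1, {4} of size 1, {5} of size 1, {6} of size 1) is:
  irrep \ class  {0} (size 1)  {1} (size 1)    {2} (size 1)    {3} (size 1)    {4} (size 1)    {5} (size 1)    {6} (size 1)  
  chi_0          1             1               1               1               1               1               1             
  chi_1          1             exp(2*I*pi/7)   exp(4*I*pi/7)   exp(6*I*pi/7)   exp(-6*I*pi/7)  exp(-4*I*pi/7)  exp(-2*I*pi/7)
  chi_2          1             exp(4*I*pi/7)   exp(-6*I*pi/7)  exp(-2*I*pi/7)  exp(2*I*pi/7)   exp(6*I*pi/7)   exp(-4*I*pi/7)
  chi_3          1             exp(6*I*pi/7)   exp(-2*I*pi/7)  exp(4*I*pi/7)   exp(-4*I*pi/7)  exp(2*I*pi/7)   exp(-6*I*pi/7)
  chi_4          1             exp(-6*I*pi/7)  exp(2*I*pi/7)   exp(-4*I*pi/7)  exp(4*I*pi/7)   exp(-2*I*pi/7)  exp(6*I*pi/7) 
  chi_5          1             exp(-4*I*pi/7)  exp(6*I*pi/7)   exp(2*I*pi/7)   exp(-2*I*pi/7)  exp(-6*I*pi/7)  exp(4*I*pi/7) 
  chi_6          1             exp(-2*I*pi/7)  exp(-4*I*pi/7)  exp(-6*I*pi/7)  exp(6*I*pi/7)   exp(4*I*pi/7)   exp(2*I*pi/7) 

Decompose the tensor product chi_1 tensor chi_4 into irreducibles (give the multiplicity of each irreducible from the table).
chi_1 tensor chi_4 = chi_5 (all other irreducibles have multiplicity 0).

Proof sketch: The character of a tensor product is the pointwise product (chi_1 * chi_4)(C) = chi_1(C) * chi_4(C):
  {0}: (1)*(1), {1}: (exp(2*I*pi/7))*(exp(-6*I*pi/7)), {2}: (exp(4*I*pi/7))*(exp(2*I*pi/7)), {3}: (exp(6*I*pi/7))*(exp(-4*I*pi/7)), {4}: (exp(-6*I*pi/7))*(exp(4*I*pi/7)), {5}: (exp(-4*I*pi/7))*(exp(-2*I*pi/7)), {6}: (exp(-2*I*pi/7))*(exp(6*I*pi/7))
so (chi_1 * chi_4) takes values
  {0} -> 1, {1} -> exp(-4*I*pi/7), {2} -> exp(6*I*pi/7), {3} -> exp(2*I*pi/7), {4} -> exp(-2*I*pi/7), {5} -> exp(-6*I*pi/7), {6} -> exp(4*I*pi/7).
Now take the inner product of this character with each irreducible chi from the table, <chi_1*chi_4, chi> = (1/7) sum_C |C| (chi_1*chi_4)(C) conj(chi(C)):
  <chi_1*chi_4, chi_0> = (1/7)[1*(1)*conj(1) + 1*(exp(-4*I*pi/7))*conj(1) + 1*(exp(6*I*pi/7))*conj(1) + 1*(exp(2*I*pi/7))*conj(1) + 1*(exp(-2*I*pi/7))*conj(1) + 1*(exp(-6*I*pi/7))*conj(1) + 1*(exp(4*I*pi/7))*conj(1)]
      = (1/7)[(1) + (exp(-4*I*pi/7)) + (exp(6*I*pi/7)) + (exp(2*I*pi/7)) + (exp(-2*I*pi/7)) + (exp(-6*I*pi/7)) + (exp(4*I*pi/7))] = 0/7 = 0
  <chi_1*chi_4, chi_1> = (1/7)[1*(1)*conj(1) + 1*(exp(-4*I*pi/7))*conj(exp(2*I*pi/7)) + 1*(exp(6*I*pi/7))*conj(exp(4*I*pi/7)) + 1*(exp(2*I*pi/7))*conj(exp(6*I*pi/7)) + 1*(exp(-2*I*pi/7))*conj(exp(-6*I*pi/7)) + 1*(exp(-6*I*pi/7))*conj(exp(-4*I*pi/7)) + 1*(exp(4*I*pi/7))*conj(exp(-2*I*pi/7))]
      = (1/7)[(1) + (exp(-6*I*pi/7)) + (exp(2*I*pi/7)) + (exp(-4*I*pi/7)) + (exp(4*I*pi/7)) + (exp(-2*I*pi/7)) + (exp(6*I*pi/7))] = 0/7 = 0
  <chi_1*chi_4, chi_2> = (1/7)[1*(1)*conj(1) + 1*(exp(-4*I*pi/7))*conj(exp(4*I*pi/7)) + 1*(exp(6*I*pi/7))*conj(exp(-6*I*pi/7)) + 1*(exp(2*I*pi/7))*conj(exp(-2*I*pi/7)) + 1*(exp(-2*I*pi/7))*conj(exp(2*I*pi/7)) + 1*(exp(-6*I*pi/7))*conj(exp(6*I*pi/7)) + 1*(exp(4*I*pi/7))*conj(exp(-4*I*pi/7))]
      = (1/7)[(1) + (exp(6*I*pi/7)) + (exp(-2*I*pi/7)) + (exp(4*I*pi/7)) + (exp(-4*I*pi/7)) + (exp(2*I*pi/7)) + (exp(-6*I*pi/7))] = 0/7 = 0
  <chi_1*chi_4, chi_3> = (1/7)[1*(1)*conj(1) + 1*(exp(-4*I*pi/7))*conj(exp(6*I*pi/7)) + 1*(exp(6*I*pi/7))*conj(exp(-2*I*pi/7)) + 1*(exp(2*I*pi/7))*conj(exp(4*I*pi/7)) + 1*(exp(-2*I*pi/7))*conj(exp(-4*I*pi/7)) + 1*(exp(-6*I*pi/7))*conj(exp(2*I*pi/7)) + 1*(exp(4*I*pi/7))*conj(exp(-6*I*pi/7))]
      = (1/7)[(1) + (exp(4*I*pi/7)) + (exp(-6*I*pi/7)) + (exp(-2*I*pi/7)) + (exp(2*I*pi/7)) + (exp(6*I*pi/7)) + (exp(-4*I*pi/7))] = 0/7 = 0
  <chi_1*chi_4, chi_4> = (1/7)[1*(1)*conj(1) + 1*(exp(-4*I*pi/7))*conj(exp(-6*I*pi/7)) + 1*(exp(6*I*pi/7))*conj(exp(2*I*pi/7)) + 1*(exp(2*I*pi/7))*conj(exp(-4*I*pi/7)) + 1*(exp(-2*I*pi/7))*conj(exp(4*I*pi/7)) + 1*(exp(-6*I*pi/7))*conj(exp(-2*I*pi/7)) + 1*(exp(4*I*pi/7))*conj(exp(6*I*pi/7))]
      = (1/7)[(1) + (exp(2*I*pi/7)) + (exp(4*I*pi/7)) + (exp(6*I*pi/7)) + (exp(-6*I*pi/7)) + (exp(-4*I*pi/7)) + (exp(-2*I*pi/7))] = 0/7 = 0
  <chi_1*chi_4, chi_5> = (1/7)[1*(1)*conj(1) + 1*(exp(-4*I*pi/7))*conj(exp(-4*I*pi/7)) + 1*(exp(6*I*pi/7))*conj(exp(6*I*pi/7)) + 1*(exp(2*I*pi/7))*conj(exp(2*I*pi/7)) + 1*(exp(-2*I*pi/7))*conj(exp(-2*I*pi/7)) + 1*(exp(-6*I*pi/7))*conj(exp(-6*I*pi/7)) + 1*(exp(4*I*pi/7))*conj(exp(4*I*pi/7))]
      = (1/7)[(1) + (1) + (1) + (1) + (1) + (1) + (1)] = 7/7 = 1
  <chi_1*chi_4, chi_6> = (1/7)[1*(1)*conj(1) + 1*(exp(-4*I*pi/7))*conj(exp(-2*I*pi/7)) + 1*(exp(6*I*pi/7))*conj(exp(-4*I*pi/7)) + 1*(exp(2*I*pi/7))*conj(exp(-6*I*pi/7)) + 1*(exp(-2*I*pi/7))*conj(exp(6*I*pi/7)) + 1*(exp(-6*I*pi/7))*conj(exp(4*I*pi/7)) + 1*(exp(4*I*pi/7))*conj(exp(2*I*pi/7))]
      = (1/7)[(1) + (exp(-2*I*pi/7)) + (exp(-4*I*pi/7)) + (exp(-6*I*pi/7)) + (exp(6*I*pi/7)) + (exp(4*I*pi/7)) + (exp(2*I*pi/7))] = 0/7 = 0
(Exp terms are combined using exp(i*s)*conj(exp(i*t)) = exp(i*(s-t)), and sums of them are collapsed using the identity that for every m > 1 the m distinct m-th roots of unity sum to 0, e.g. 1 + exp(2*I*pi/3) + exp(-2*I*pi/3) = 0.)
Hence the multiplicities are chi_5: 1. Dimension check: dim(chi_1)*dim(chi_4) = 1*1 = 1 and sum (mult * dim) = 1*1 = 1.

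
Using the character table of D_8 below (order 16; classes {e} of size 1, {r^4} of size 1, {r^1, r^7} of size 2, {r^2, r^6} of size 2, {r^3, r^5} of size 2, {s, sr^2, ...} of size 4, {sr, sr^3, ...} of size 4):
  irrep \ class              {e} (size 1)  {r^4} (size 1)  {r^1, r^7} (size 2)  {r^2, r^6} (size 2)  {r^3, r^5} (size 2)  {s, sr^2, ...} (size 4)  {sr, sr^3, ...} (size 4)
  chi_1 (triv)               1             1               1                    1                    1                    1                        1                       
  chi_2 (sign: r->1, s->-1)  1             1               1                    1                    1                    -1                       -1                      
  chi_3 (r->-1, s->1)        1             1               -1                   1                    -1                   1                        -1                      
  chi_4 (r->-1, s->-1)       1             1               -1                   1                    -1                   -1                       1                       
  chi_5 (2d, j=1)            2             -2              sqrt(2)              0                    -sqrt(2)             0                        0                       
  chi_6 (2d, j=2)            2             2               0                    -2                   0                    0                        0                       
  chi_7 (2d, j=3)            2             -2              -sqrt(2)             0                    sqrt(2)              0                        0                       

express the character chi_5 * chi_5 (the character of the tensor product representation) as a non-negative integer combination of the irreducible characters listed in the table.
chi_5 tensor chi_5 = chi_1 + chi_2 + chi_6 (all other irreducibles have multiplicity 0).

Explanation: The character of a tensor product is the pointwise product (chi_5 * chi_5)(C) = chi_5(C) * chi_5(C):
  {e}: (2)*(2), {r^4}: (-2)*(-2), {r^1, r^7}: (sqrt(2))*(sqrt(2)), {r^2, r^6}: (0)*(0), {r^3, r^5}: (-sqrt(2))*(-sqrt(2)), {s, sr^2, ...}: (0)*(0), {sr, sr^3, ...}: (0)*(0)
so (chi_5 * chi_5) takes values
  {e} -> 4, {r^4} -> 4, {r^1, r^7} -> 2, {r^2, r^6} -> 0, {r^3, r^5} -> 2, {s, sr^2, ...} -> 0, {sr, sr^3, ...} -> 0.
Now take the inner product of this character with each irreducible chi from the table, <chi_5*chi_5, chi> = (1/16) sum_C |C| (chi_5*chi_5)(C) conj(chi(C)):
  <chi_5*chi_5, chi_1> = (1/16)[1*(4)*conj(1) + 1*(4)*conj(1) + 2*(2)*conj(1) + 2*(0)*conj(1) + 2*(2)*conj(1) + 4*(0)*conj(1) + 4*(0)*conj(1)]
      = (1/16)[(4) + (4) + (4) + (0) + (4) + (0) + (0)] = 16/16 = 1
  <chi_5*chi_5, chi_2> = (1/16)[1*(4)*conj(1) + 1*(4)*conj(1) + 2*(2)*conj(1) + 2*(0)*conj(1) + 2*(2)*conj(1) + 4*(0)*conj(-1) + 4*(0)*conj(-1)]
      = (1/16)[(4) + (4) + (4) + (0) + (4) + (0) + (0)] = 16/16 = 1
  <chi_5*chi_5, chi_3> = (1/16)[1*(4)*conj(1) + 1*(4)*conj(1) + 2*(2)*conj(-1) + 2*(0)*conj(1) + 2*(2)*conj(-1) + 4*(0)*conj(1) + 4*(0)*conj(-1)]
      = (1/16)[(4) + (4) + (-4) + (0) + (-4) + (0) + (0)] = 0/16 = 0
  <chi_5*chi_5, chi_4> = (1/16)[1*(4)*conj(1) + 1*(4)*conj(1) + 2*(2)*conj(-1) + 2*(0)*conj(1) + 2*(2)*conj(-1) + 4*(0)*conj(-1) + 4*(0)*conj(1)]
      = (1/16)[(4) + (4) + (-4) + (0) + (-4) + (0) + (0)] = 0/16 = 0
  <chi_5*chi_5, chi_5> = (1/16)[1*(4)*conj(2) + 1*(4)*conj(-2) + 2*(2)*conj(sqrt(2)) + 2*(0)*conj(0) + 2*(2)*conj(-sqrt(2)) + 4*(0)*conj(0) + 4*(0)*conj(0)]
      = (1/16)[(8) + (-8) + (4*sqrt(2)) + (0) + (-4*sqrt(2)) + (0) + (0)] = 0/16 = 0
  <chi_5*chi_5, chi_6> = (1/16)[1*(4)*conj(2) + 1*(4)*conj(2) + 2*(2)*conj(0) + 2*(0)*conj(-2) + 2*(2)*conj(0) + 4*(0)*conj(0) + 4*(0)*conj(0)]
      = (1/16)[(8) + (8) + (0) + (0) + (0) + (0) + (0)] = 16/16 = 1
  <chi_5*chi_5, chi_7> = (1/16)[1*(4)*conj(2) + 1*(4)*conj(-2) + 2*(2)*conj(-sqrt(2)) + 2*(0)*conj(0) + 2*(2)*conj(sqrt(2)) + 4*(0)*conj(0) + 4*(0)*conj(0)]
      = (1/16)[(8) + (-8) + (-4*sqrt(2)) + (0) + (4*sqrt(2)) + (0) + (0)] = 0/16 = 0
Hence the multiplicities are chi_1: 1, chi_2: 1, chi_6: 1. Dimension check: dim(chi_5)*dim(chi_5) = 2*2 = 4 and sum (mult * dim) = 1*1 + 1*1 + 1*2 = 4.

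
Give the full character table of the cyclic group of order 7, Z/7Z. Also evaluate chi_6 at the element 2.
Character table of Z/7Z (irreps indexed chi_0,...,chi_6 with chi_k(m) = zeta_7^(k*m), zeta_7 = exp(2*pi*i/7)):
  irrep \ class  {0} (size 1)  {1} (size 1)    {2} (size 1)    {3} (size 1)    {4} (size 1)    {5} (size 1)    {6} (size 1)  
  chi_0          1             1               1               1               1               1               1             
  chi_1          1             exp(2*I*pi/7)   exp(4*I*pi/7)   exp(6*I*pi/7)   exp(-6*I*pi/7)  exp(-4*I*pi/7)  exp(-2*I*pi/7)
  chi_2          1             exp(4*I*pi/7)   exp(-6*I*pi/7)  exp(-2*I*pi/7)  exp(2*I*pi/7)   exp(6*I*pi/7)   exp(-4*I*pi/7)
  chi_3          1             exp(6*I*pi/7)   exp(-2*I*pi/7)  exp(4*I*pi/7)   exp(-4*I*pi/7)  exp(2*I*pi/7)   exp(-6*I*pi/7)
  chi_4          1             exp(-6*I*pi/7)  exp(2*I*pi/7)   exp(-4*I*pi/7)  exp(4*I*pi/7)   exp(-2*I*pi/7)  exp(6*I*pi/7) 
  chi_5          1             exp(-4*I*pi/7)  exp(6*I*pi/7)   exp(2*I*pi/7)   exp(-2*I*pi/7)  exp(-6*I*pi/7)  exp(4*I*pi/7) 
  chi_6          1             exp(-2*I*pi/7)  exp(-4*I*pi/7)  exp(-6*I*pi/7)  exp(6*I*pi/7)   exp(4*I*pi/7)   exp(2*I*pi/7) 

Spot check: chi_6(2) = zeta_7^(6*2) = zeta_7^12 = exp(-4*I*pi/7).

Reasoning: Z/7Z is abelian, so all 7 irreducible complex representations are 1-dimensional. They are given by chi_k(m) = zeta_7^(k*m) for k = 0,...,6. Row orthogonality: sum_m chi_k(m) conj(chi_l(m)) = 7 * [k = l].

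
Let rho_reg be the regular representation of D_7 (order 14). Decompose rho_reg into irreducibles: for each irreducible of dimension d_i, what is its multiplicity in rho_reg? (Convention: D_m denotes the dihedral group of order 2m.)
Each irreducible V_i of dimension d_i appears with multiplicity d_i, i.e. rho_reg = (direct sum over all irreducibles V_i) d_i V_i. The irreducible dimensions for D_7 are 1, 1, 2, 2, 2: 2 irreducibles of dimension 1, each with multiplicity 1; 3 irreducibles of dimension 2, each with multiplicity 2. Total dimension 2*1*1 + 3*2*2 = 14 = |G|.

Derivation: General theorem: in the regular representation of a finite group G, each irreducible appears with multiplicity equal to its dimension. Check: dim(rho_reg) = sum d_i^2 = 1 + 1 + 4 + 4 + 4 = 14 = |G|.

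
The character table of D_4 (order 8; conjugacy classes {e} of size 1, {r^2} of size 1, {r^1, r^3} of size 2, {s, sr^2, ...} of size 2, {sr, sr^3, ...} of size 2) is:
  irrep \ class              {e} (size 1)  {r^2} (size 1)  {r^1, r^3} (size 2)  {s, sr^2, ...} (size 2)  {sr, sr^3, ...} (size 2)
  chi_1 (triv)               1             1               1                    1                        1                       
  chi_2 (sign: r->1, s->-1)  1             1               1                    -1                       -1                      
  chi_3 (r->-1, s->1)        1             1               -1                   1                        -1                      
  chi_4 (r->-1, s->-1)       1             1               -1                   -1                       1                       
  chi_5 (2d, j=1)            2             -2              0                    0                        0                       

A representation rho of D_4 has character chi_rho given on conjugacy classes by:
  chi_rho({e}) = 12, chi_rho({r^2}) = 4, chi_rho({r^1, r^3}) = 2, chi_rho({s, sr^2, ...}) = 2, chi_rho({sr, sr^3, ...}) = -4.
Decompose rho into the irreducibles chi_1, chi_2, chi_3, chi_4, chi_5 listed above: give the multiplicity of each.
Multiplicities: chi_1: 2, chi_2: 3, chi_3: 3, chi_4: 0, chi_5: 2.

Why: Use <chi_rho, chi> = (1/|G|) sum_C |C| * chi_rho(C) * conj(chi(C)) with |G| = 8 for each irreducible chi in the table:
  <chi_rho, chi_1> = (1/8)[1*(12)*conj(1) + 1*(4)*conj(1) + 2*(2)*conj(1) + 2*(2)*conj(1) + 2*(-4)*conj(1)]
      = (1/8)[(12) + (4) + (4) + (4) + (-8)] = 16/8 = 2
  <chi_rho, chi_2> = (1/8)[1*(12)*conj(1) + 1*(4)*conj(1) + 2*(2)*conj(1) + 2*(2)*conj(-1) + 2*(-4)*conj(-1)]
      = (1/8)[(12) + (4) + (4) + (-4) + (8)] = 24/8 = 3
  <chi_rho, chi_3> = (1/8)[1*(12)*conj(1) + 1*(4)*conj(1) + 2*(2)*conj(-1) + 2*(2)*conj(1) + 2*(-4)*conj(-1)]
      = (1/8)[(12) + (4) + (-4) + (4) + (8)] = 24/8 = 3
  <chi_rho, chi_4> = (1/8)[1*(12)*conj(1) + 1*(4)*conj(1) + 2*(2)*conj(-1) + 2*(2)*conj(-1) + 2*(-4)*conj(1)]
      = (1/8)[(12) + (4) + (-4) + (-4) + (-8)] = 0/8 = 0
  <chi_rho, chi_5> = (1/8)[1*(12)*conj(2) + 1*(4)*conj(-2) + 2*(2)*conj(0) + 2*(2)*conj(0) + 2*(-4)*conj(0)]
      = (1/8)[(24) + (-8) + (0) + (0) + (0)] = 16/8 = 2
Dimension check: dim(rho) = sum (mult * dim) = 2*1 + 3*1 + 3*1 + 0*1 + 2*2 = 12 = chi_rho(e) = 12.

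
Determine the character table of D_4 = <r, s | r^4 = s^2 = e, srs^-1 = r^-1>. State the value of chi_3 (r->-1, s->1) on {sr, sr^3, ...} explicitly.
Conjugacy classes: {e} of size 1, {r^2} of size 1, {r^1, r^3} of size 2, {s, sr^2, ...} of size 2, {sr, sr^3, ...} of size 2.
Character table:
  irrep \ class              {e} (size 1)  {r^2} (size 1)  {r^1, r^3} (size 2)  {s, sr^2, ...} (size 2)  {sr, sr^3, ...} (size 2)
  chi_1 (triv)               1             1               1                    1                        1                       
  chi_2 (sign: r->1, s->-1)  1             1               1                    -1                       -1                      
  chi_3 (r->-1, s->1)        1             1               -1                   1                        -1                      
  chi_4 (r->-1, s->-1)       1             1               -1                   -1                       1                       
  chi_5 (2d, j=1)            2             -2              0                    0                        0                       

Spot check: chi_3 (r->-1, s->1) on {sr, sr^3, ...} = -1.

Details: D_4 has order 2*4 = 8 with 5 conjugacy classes, hence 5 irreducibles. Sum of squared dims 1 + 1 + 1 + 1 + 4 = 8 = |G|. Linear characters come from the abelianisation; the 2-dimensional irreps have character r^k -> 2*cos(2*pi*j*k/4), reflections -> 0.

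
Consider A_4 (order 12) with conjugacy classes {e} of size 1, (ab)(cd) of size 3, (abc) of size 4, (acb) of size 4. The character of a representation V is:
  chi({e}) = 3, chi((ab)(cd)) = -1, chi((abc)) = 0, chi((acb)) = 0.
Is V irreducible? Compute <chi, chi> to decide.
Irreducible: <chi, chi> = 1.

Justification: <chi, chi> = (1/|G|) sum_C |C| * |chi(C)|^2 = (1/12)[1*|3|^2 + 3*|-1|^2 + 4*|0|^2 + 4*|0|^2]
  = (1/12)[(9) + (3) + (0) + (0)] = 12/12 = 1.
(Exp terms are combined using exp(i*s)*conj(exp(i*t)) = exp(i*(s-t)), and sums of them are collapsed using the identity that for every m > 1 the m distinct m-th roots of unity sum to 0, e.g. 1 + exp(2*I*pi/3) + exp(-2*I*pi/3) = 0.)
A character is irreducible iff <chi, chi> = 1, so this representation is irreducible.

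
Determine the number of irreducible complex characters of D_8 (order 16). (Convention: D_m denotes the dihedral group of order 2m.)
7

Proof sketch: The number of irreducible complex representations of a finite group equals its number of conjugacy classes. D_8 has 7 conjugacy classes (n/2 + 3 for n even), so D_8 (order 16) has exactly 7 irreducible complex representations.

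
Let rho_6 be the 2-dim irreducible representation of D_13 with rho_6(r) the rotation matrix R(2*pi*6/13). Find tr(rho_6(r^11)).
chi_{rho_6}(r^11) = 2*cos(2*pi*6*11/13) = 2*cos(132*pi/13)

Derivation: rho_6(r^11) is rotation by angle 2*pi*6*11/13, whose trace is 2*cos(2*pi*6*11/13) = 2*cos(132*pi/13).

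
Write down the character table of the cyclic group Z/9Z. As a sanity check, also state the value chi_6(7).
Character table of Z/9Z (irreps indexed chi_0,...,chi_8 with chi_k(m) = zeta_9^(k*m), zeta_9 = exp(2*pi*i/9)):
  irrep \ class  {0} (size 1)  {1} (size 1)    {2} (size 1)    {3} (size 1)    {4} (size 1)    {5} (size 1)    {6} (size 1)    {7} (size 1)    {8} (size 1)  
  chi_0          1             1               1               1               1               1               1               1               1             
  chi_1          1             exp(2*I*pi/9)   exp(4*I*pi/9)   exp(2*I*pi/3)   exp(8*I*pi/9)   exp(-8*I*pi/9)  exp(-2*I*pi/3)  exp(-4*I*pi/9)  exp(-2*I*pi/9)
  chi_2          1             exp(4*I*pi/9)   exp(8*I*pi/9)   exp(-2*I*pi/3)  exp(-2*I*pi/9)  exp(2*I*pi/9)   exp(2*I*pi/3)   exp(-8*I*pi/9)  exp(-4*I*pi/9)
  chi_3          1             exp(2*I*pi/3)   exp(-2*I*pi/3)  1               exp(2*I*pi/3)   exp(-2*I*pi/3)  1               exp(2*I*pi/3)   exp(-2*I*pi/3)
  chi_4          1             exp(8*I*pi/9)   exp(-2*I*pi/9)  exp(2*I*pi/3)   exp(-4*I*pi/9)  exp(4*I*pi/9)   exp(-2*I*pi/3)  exp(2*I*pi/9)   exp(-8*I*pi/9)
  chi_5          1             exp(-8*I*pi/9)  exp(2*I*pi/9)   exp(-2*I*pi/3)  exp(4*I*pi/9)   exp(-4*I*pi/9)  exp(2*I*pi/3)   exp(-2*I*pi/9)  exp(8*I*pi/9) 
  chi_6          1             exp(-2*I*pi/3)  exp(2*I*pi/3)   1               exp(-2*I*pi/3)  exp(2*I*pi/3)   1               exp(-2*I*pi/3)  exp(2*I*pi/3) 
  chi_7          1             exp(-4*I*pi/9)  exp(-8*I*pi/9)  exp(2*I*pi/3)   exp(2*I*pi/9)   exp(-2*I*pi/9)  exp(-2*I*pi/3)  exp(8*I*pi/9)   exp(4*I*pi/9) 
  chi_8          1             exp(-2*I*pi/9)  exp(-4*I*pi/9)  exp(-2*I*pi/3)  exp(-8*I*pi/9)  exp(8*I*pi/9)   exp(2*I*pi/3)   exp(4*I*pi/9)   exp(2*I*pi/9) 

Spot check: chi_6(7) = zeta_9^(6*7) = zeta_9^42 = exp(-2*I*pi/3).

Why: Z/9Z is abelian, so all 9 irreducible complex representations are 1-dimensional. They are given by chi_k(m) = zeta_9^(k*m) for k = 0,...,8. Row orthogonality: sum_m chi_k(m) conj(chi_l(m)) = 9 * [k = l].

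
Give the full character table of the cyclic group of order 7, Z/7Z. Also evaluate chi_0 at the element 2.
Character table of Z/7Z (irreps indexed chi_0,...,chi_6 with chi_k(m) = zeta_7^(k*m), zeta_7 = exp(2*pi*i/7)):
  irrep \ class  {0} (size 1)  {1} (size 1)    {2} (size 1)    {3} (size 1)    {4} (size 1)    {5} (size 1)    {6} (size 1)  
  chi_0          1             1               1               1               1               1               1             
  chi_1          1             exp(2*I*pi/7)   exp(4*I*pi/7)   exp(6*I*pi/7)   exp(-6*I*pi/7)  exp(-4*I*pi/7)  exp(-2*I*pi/7)
  chi_2          1             exp(4*I*pi/7)   exp(-6*I*pi/7)  exp(-2*I*pi/7)  exp(2*I*pi/7)   exp(6*I*pi/7)   exp(-4*I*pi/7)
  chi_3          1             exp(6*I*pi/7)   exp(-2*I*pi/7)  exp(4*I*pi/7)   exp(-4*I*pi/7)  exp(2*I*pi/7)   exp(-6*I*pi/7)
  chi_4          1             exp(-6*I*pi/7)  exp(2*I*pi/7)   exp(-4*I*pi/7)  exp(4*I*pi/7)   exp(-2*I*pi/7)  exp(6*I*pi/7) 
  chi_5          1             exp(-4*I*pi/7)  exp(6*I*pi/7)   exp(2*I*pi/7)   exp(-2*I*pi/7)  exp(-6*I*pi/7)  exp(4*I*pi/7) 
  chi_6          1             exp(-2*I*pi/7)  exp(-4*I*pi/7)  exp(-6*I*pi/7)  exp(6*I*pi/7)   exp(4*I*pi/7)   exp(2*I*pi/7) 

Spot check: chi_0(2) = zeta_7^(0*2) = zeta_7^0 = 1.

Proof sketch: Z/7Z is abelian, so all 7 irreducible complex representations are 1-dimensional. They are given by chi_k(m) = zeta_7^(k*m) for k = 0,...,6. Row orthogonality: sum_m chi_k(m) conj(chi_l(m)) = 7 * [k = l].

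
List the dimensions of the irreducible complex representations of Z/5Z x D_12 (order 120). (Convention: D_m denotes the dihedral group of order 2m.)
Dimensions: 1, 1, 1, 1, 1, 1, 1, 1, 1, 1, 1, 1, 1, 1, 1, 1, 1, 1, 1, 1, 2, 2, 2, 2, 2, 2, 2, 2, 2, 2, 2, 2, 2, 2, 2, 2, 2, 2, 2, 2, 2, 2, 2, 2, 2

There are 45 irreducibles (= number of conjugacy classes). Their dimensions d_i satisfy sum d_i^2 = |G| = 120: 1 + 1 + 1 + 1 + 1 + 1 + 1 + 1 + 1 + 1 + 1 + 1 + 1 + 1 + 1 + 1 + 1 + 1 + 1 + 1 + 4 + 4 + 4 + 4 + 4 + 4 + 4 + 4 + 4 + 4 + 4 + 4 + 4 + 4 + 4 + 4 + 4 + 4 + 4 + 4 + 4 + 4 + 4 + 4 + 4 = 120. (For the product with Z/5Z: each of the 5 1-dim characters of Z/5Z tensors with each irrep of D_12, giving 5 copies of each D_12-dimension.)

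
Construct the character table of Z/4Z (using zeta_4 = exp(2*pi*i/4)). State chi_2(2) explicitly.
Character table of Z/4Z (irreps indexed chi_0,...,chi_3 with chi_k(m) = zeta_4^(k*m), zeta_4 = exp(2*pi*i/4)):
  irrep \ class  {0} (size 1)  {1} (size 1)  {2} (size 1)  {3} (size 1)
  chi_0          1             1             1             1           
  chi_1          1             I             -1            -I          
  chi_2          1             -1            1             -1          
  chi_3          1             -I            -1            I           

Spot check: chi_2(2) = zeta_4^(2*2) = zeta_4^4 = 1.

Argument: Z/4Z is abelian, so all 4 irreducible complex representations are 1-dimensional. They are given by chi_k(m) = zeta_4^(k*m) for k = 0,...,3. Row orthogonality: sum_m chi_k(m) conj(chi_l(m)) = 4 * [k = l].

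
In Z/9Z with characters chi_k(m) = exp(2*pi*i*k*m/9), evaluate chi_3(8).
chi_3(8) = zeta_9^24 = exp(-2*I*pi/3)

Proof sketch: chi_3(8) = zeta_9^(3*8) = zeta_9^24. Since zeta_9^9 = 1, this equals zeta_9^6 = exp(2*pi*i*6/9) = exp(-2*I*pi/3).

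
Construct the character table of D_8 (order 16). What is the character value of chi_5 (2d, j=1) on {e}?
Conjugacy classes: {e} of size 1, {r^4} of size 1, {r^1, r^7} of size 2, {r^2, r^6} of size 2, {r^3, r^5} of size 2, {s, sr^2, ...} of size 4, {sr, sr^3, ...} of size 4.
Character table:
  irrep \ class              {e} (size 1)  {r^4} (size 1)  {r^1, r^7} (size 2)  {r^2, r^6} (size 2)  {r^3, r^5} (size 2)  {s, sr^2, ...} (size 4)  {sr, sr^3, ...} (size 4)
  chi_1 (triv)               1             1               1                    1                    1                    1                        1                       
  chi_2 (sign: r->1, s->-1)  1             1               1                    1                    1                    -1                       -1                      
  chi_3 (r->-1, s->1)        1             1               -1                   1                    -1                   1                        -1                      
  chi_4 (r->-1, s->-1)       1             1               -1                   1                    -1                   -1                       1                       
  chi_5 (2d, j=1)            2             -2              sqrt(2)              0                    -sqrt(2)             0                        0                       
  chi_6 (2d, j=2)            2             2               0                    -2                   0                    0                        0                       
  chi_7 (2d, j=3)            2             -2              -sqrt(2)             0                    sqrt(2)              0                        0                       

Spot check: chi_5 (2d, j=1) on {e} = 2.

Justification: D_8 has order 2*8 = 16 with 7 conjugacy classes, hence 7 irreducibles. Sum of squared dims 1 + 1 + 1 + 1 + 4 + 4 + 4 = 16 = |G|. Linear characters come from the abelianisation; the 2-dimensional irreps have character r^k -> 2*cos(2*pi*j*k/8), reflections -> 0.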